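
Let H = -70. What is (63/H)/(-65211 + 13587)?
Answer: 1/57360 ≈ 1.7434e-5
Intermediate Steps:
(63/H)/(-65211 + 13587) = (63/(-70))/(-65211 + 13587) = (63*(-1/70))/(-51624) = -1/51624*(-9/10) = 1/57360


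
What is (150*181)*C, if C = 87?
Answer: 2362050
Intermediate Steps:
(150*181)*C = (150*181)*87 = 27150*87 = 2362050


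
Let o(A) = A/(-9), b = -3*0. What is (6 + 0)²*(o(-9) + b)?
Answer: 36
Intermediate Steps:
b = 0
o(A) = -A/9 (o(A) = A*(-⅑) = -A/9)
(6 + 0)²*(o(-9) + b) = (6 + 0)²*(-⅑*(-9) + 0) = 6²*(1 + 0) = 36*1 = 36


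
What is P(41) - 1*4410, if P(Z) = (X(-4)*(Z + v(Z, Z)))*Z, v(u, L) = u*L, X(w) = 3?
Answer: 207396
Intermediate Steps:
v(u, L) = L*u
P(Z) = Z*(3*Z + 3*Z²) (P(Z) = (3*(Z + Z*Z))*Z = (3*(Z + Z²))*Z = (3*Z + 3*Z²)*Z = Z*(3*Z + 3*Z²))
P(41) - 1*4410 = 3*41²*(1 + 41) - 1*4410 = 3*1681*42 - 4410 = 211806 - 4410 = 207396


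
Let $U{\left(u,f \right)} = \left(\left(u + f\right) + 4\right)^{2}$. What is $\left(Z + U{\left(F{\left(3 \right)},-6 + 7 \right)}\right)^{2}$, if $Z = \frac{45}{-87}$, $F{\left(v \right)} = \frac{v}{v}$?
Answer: $\frac{1058841}{841} \approx 1259.0$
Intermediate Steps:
$F{\left(v \right)} = 1$
$Z = - \frac{15}{29}$ ($Z = 45 \left(- \frac{1}{87}\right) = - \frac{15}{29} \approx -0.51724$)
$U{\left(u,f \right)} = \left(4 + f + u\right)^{2}$ ($U{\left(u,f \right)} = \left(\left(f + u\right) + 4\right)^{2} = \left(4 + f + u\right)^{2}$)
$\left(Z + U{\left(F{\left(3 \right)},-6 + 7 \right)}\right)^{2} = \left(- \frac{15}{29} + \left(4 + \left(-6 + 7\right) + 1\right)^{2}\right)^{2} = \left(- \frac{15}{29} + \left(4 + 1 + 1\right)^{2}\right)^{2} = \left(- \frac{15}{29} + 6^{2}\right)^{2} = \left(- \frac{15}{29} + 36\right)^{2} = \left(\frac{1029}{29}\right)^{2} = \frac{1058841}{841}$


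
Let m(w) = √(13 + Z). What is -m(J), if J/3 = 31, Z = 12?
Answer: -5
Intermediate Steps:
J = 93 (J = 3*31 = 93)
m(w) = 5 (m(w) = √(13 + 12) = √25 = 5)
-m(J) = -1*5 = -5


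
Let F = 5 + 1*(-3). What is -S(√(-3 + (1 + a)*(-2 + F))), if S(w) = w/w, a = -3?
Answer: -1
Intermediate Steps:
F = 2 (F = 5 - 3 = 2)
S(w) = 1
-S(√(-3 + (1 + a)*(-2 + F))) = -1*1 = -1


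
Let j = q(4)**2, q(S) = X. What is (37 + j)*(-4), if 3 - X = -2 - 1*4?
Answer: -472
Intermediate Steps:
X = 9 (X = 3 - (-2 - 1*4) = 3 - (-2 - 4) = 3 - 1*(-6) = 3 + 6 = 9)
q(S) = 9
j = 81 (j = 9**2 = 81)
(37 + j)*(-4) = (37 + 81)*(-4) = 118*(-4) = -472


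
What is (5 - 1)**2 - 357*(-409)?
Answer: 146029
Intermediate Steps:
(5 - 1)**2 - 357*(-409) = 4**2 + 146013 = 16 + 146013 = 146029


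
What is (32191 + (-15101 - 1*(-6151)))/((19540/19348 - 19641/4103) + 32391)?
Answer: 461245789851/642763660139 ≈ 0.71760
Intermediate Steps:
(32191 + (-15101 - 1*(-6151)))/((19540/19348 - 19641/4103) + 32391) = (32191 + (-15101 + 6151))/((19540*(1/19348) - 19641*1/4103) + 32391) = (32191 - 8950)/((4885/4837 - 19641/4103) + 32391) = 23241/(-74960362/19846211 + 32391) = 23241/(642763660139/19846211) = 23241*(19846211/642763660139) = 461245789851/642763660139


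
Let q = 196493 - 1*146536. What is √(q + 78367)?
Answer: 2*√32081 ≈ 358.22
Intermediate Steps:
q = 49957 (q = 196493 - 146536 = 49957)
√(q + 78367) = √(49957 + 78367) = √128324 = 2*√32081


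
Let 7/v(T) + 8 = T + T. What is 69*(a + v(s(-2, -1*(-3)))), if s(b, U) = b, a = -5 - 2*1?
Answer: -2093/4 ≈ -523.25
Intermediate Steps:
a = -7 (a = -5 - 2 = -7)
v(T) = 7/(-8 + 2*T) (v(T) = 7/(-8 + (T + T)) = 7/(-8 + 2*T))
69*(a + v(s(-2, -1*(-3)))) = 69*(-7 + 7/(2*(-4 - 2))) = 69*(-7 + (7/2)/(-6)) = 69*(-7 + (7/2)*(-1/6)) = 69*(-7 - 7/12) = 69*(-91/12) = -2093/4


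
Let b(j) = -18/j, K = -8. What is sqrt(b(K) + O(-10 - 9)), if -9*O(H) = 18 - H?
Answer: I*sqrt(67)/6 ≈ 1.3642*I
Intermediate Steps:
O(H) = -2 + H/9 (O(H) = -(18 - H)/9 = -2 + H/9)
sqrt(b(K) + O(-10 - 9)) = sqrt(-18/(-8) + (-2 + (-10 - 9)/9)) = sqrt(-18*(-1/8) + (-2 + (1/9)*(-19))) = sqrt(9/4 + (-2 - 19/9)) = sqrt(9/4 - 37/9) = sqrt(-67/36) = I*sqrt(67)/6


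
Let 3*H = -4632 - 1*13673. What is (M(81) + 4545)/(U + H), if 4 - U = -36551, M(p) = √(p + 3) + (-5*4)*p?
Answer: 1755/18272 + 3*√21/45680 ≈ 0.096350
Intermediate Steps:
M(p) = √(3 + p) - 20*p
U = 36555 (U = 4 - 1*(-36551) = 4 + 36551 = 36555)
H = -18305/3 (H = (-4632 - 1*13673)/3 = (-4632 - 13673)/3 = (⅓)*(-18305) = -18305/3 ≈ -6101.7)
(M(81) + 4545)/(U + H) = ((√(3 + 81) - 20*81) + 4545)/(36555 - 18305/3) = ((√84 - 1620) + 4545)/(91360/3) = ((2*√21 - 1620) + 4545)*(3/91360) = ((-1620 + 2*√21) + 4545)*(3/91360) = (2925 + 2*√21)*(3/91360) = 1755/18272 + 3*√21/45680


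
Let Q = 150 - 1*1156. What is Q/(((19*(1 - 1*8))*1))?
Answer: 1006/133 ≈ 7.5639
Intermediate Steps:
Q = -1006 (Q = 150 - 1156 = -1006)
Q/(((19*(1 - 1*8))*1)) = -1006*1/(19*(1 - 1*8)) = -1006*1/(19*(1 - 8)) = -1006/((19*(-7))*1) = -1006/((-133*1)) = -1006/(-133) = -1006*(-1/133) = 1006/133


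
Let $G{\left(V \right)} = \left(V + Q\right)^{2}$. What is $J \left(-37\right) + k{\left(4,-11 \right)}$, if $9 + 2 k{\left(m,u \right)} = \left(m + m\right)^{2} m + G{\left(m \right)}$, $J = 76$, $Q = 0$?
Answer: $- \frac{5361}{2} \approx -2680.5$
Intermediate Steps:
$G{\left(V \right)} = V^{2}$ ($G{\left(V \right)} = \left(V + 0\right)^{2} = V^{2}$)
$k{\left(m,u \right)} = - \frac{9}{2} + \frac{m^{2}}{2} + 2 m^{3}$ ($k{\left(m,u \right)} = - \frac{9}{2} + \frac{\left(m + m\right)^{2} m + m^{2}}{2} = - \frac{9}{2} + \frac{\left(2 m\right)^{2} m + m^{2}}{2} = - \frac{9}{2} + \frac{4 m^{2} m + m^{2}}{2} = - \frac{9}{2} + \frac{4 m^{3} + m^{2}}{2} = - \frac{9}{2} + \frac{m^{2} + 4 m^{3}}{2} = - \frac{9}{2} + \left(\frac{m^{2}}{2} + 2 m^{3}\right) = - \frac{9}{2} + \frac{m^{2}}{2} + 2 m^{3}$)
$J \left(-37\right) + k{\left(4,-11 \right)} = 76 \left(-37\right) + \left(- \frac{9}{2} + \frac{4^{2}}{2} + 2 \cdot 4^{3}\right) = -2812 + \left(- \frac{9}{2} + \frac{1}{2} \cdot 16 + 2 \cdot 64\right) = -2812 + \left(- \frac{9}{2} + 8 + 128\right) = -2812 + \frac{263}{2} = - \frac{5361}{2}$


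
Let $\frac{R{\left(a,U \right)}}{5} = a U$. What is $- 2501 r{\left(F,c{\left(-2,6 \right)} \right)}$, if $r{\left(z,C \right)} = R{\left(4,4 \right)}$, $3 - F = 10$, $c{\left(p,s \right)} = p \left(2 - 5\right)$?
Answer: $-200080$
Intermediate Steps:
$R{\left(a,U \right)} = 5 U a$ ($R{\left(a,U \right)} = 5 a U = 5 U a$)
$c{\left(p,s \right)} = - 3 p$ ($c{\left(p,s \right)} = p \left(-3\right) = - 3 p$)
$F = -7$ ($F = 3 - 10 = -7$)
$r{\left(z,C \right)} = 80$ ($r{\left(z,C \right)} = 5 \cdot 4 \cdot 4 = 80$)
$- 2501 r{\left(F,c{\left(-2,6 \right)} \right)} = \left(-2501\right) 80 = -200080$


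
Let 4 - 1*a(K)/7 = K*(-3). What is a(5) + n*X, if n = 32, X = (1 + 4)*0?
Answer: 133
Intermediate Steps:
a(K) = 28 + 21*K (a(K) = 28 - 7*K*(-3) = 28 - (-21)*K = 28 + 21*K)
X = 0 (X = 5*0 = 0)
a(5) + n*X = (28 + 21*5) + 32*0 = (28 + 105) + 0 = 133 + 0 = 133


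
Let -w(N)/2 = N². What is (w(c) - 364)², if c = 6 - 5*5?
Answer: 1179396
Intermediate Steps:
c = -19 (c = 6 - 25 = -19)
w(N) = -2*N²
(w(c) - 364)² = (-2*(-19)² - 364)² = (-2*361 - 364)² = (-722 - 364)² = (-1086)² = 1179396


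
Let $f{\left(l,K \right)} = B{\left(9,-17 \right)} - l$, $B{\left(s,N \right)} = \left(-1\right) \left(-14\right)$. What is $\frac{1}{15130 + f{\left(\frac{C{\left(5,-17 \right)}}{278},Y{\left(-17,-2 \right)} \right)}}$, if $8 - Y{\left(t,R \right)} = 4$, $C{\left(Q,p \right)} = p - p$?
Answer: $\frac{1}{15144} \approx 6.6033 \cdot 10^{-5}$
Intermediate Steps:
$C{\left(Q,p \right)} = 0$
$Y{\left(t,R \right)} = 4$ ($Y{\left(t,R \right)} = 8 - 4 = 4$)
$B{\left(s,N \right)} = 14$
$f{\left(l,K \right)} = 14 - l$
$\frac{1}{15130 + f{\left(\frac{C{\left(5,-17 \right)}}{278},Y{\left(-17,-2 \right)} \right)}} = \frac{1}{15130 + \left(14 - \frac{0}{278}\right)} = \frac{1}{15130 + \left(14 - 0 \cdot \frac{1}{278}\right)} = \frac{1}{15130 + \left(14 - 0\right)} = \frac{1}{15130 + \left(14 + 0\right)} = \frac{1}{15130 + 14} = \frac{1}{15144}$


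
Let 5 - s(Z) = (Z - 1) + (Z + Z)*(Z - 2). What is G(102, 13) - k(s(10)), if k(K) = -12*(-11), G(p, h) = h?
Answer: -119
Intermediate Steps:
s(Z) = 6 - Z - 2*Z*(-2 + Z) (s(Z) = 5 - ((Z - 1) + (Z + Z)*(Z - 2)) = 5 - ((-1 + Z) + (2*Z)*(-2 + Z)) = 5 - ((-1 + Z) + 2*Z*(-2 + Z)) = 5 - (-1 + Z + 2*Z*(-2 + Z)) = 5 + (1 - Z - 2*Z*(-2 + Z)) = 6 - Z - 2*Z*(-2 + Z))
k(K) = 132
G(102, 13) - k(s(10)) = 13 - 1*132 = 13 - 132 = -119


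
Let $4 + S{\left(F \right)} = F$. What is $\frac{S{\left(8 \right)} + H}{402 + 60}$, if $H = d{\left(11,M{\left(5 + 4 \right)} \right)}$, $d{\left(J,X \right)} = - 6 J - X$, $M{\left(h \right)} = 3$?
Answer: $- \frac{65}{462} \approx -0.14069$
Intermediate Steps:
$S{\left(F \right)} = -4 + F$
$d{\left(J,X \right)} = - X - 6 J$
$H = -69$ ($H = \left(-1\right) 3 - 66 = -3 - 66 = -69$)
$\frac{S{\left(8 \right)} + H}{402 + 60} = \frac{\left(-4 + 8\right) - 69}{402 + 60} = \frac{4 - 69}{462} = \left(-65\right) \frac{1}{462} = - \frac{65}{462}$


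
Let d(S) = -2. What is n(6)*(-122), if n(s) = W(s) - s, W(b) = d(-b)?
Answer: 976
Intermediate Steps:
W(b) = -2
n(s) = -2 - s
n(6)*(-122) = (-2 - 1*6)*(-122) = (-2 - 6)*(-122) = -8*(-122) = 976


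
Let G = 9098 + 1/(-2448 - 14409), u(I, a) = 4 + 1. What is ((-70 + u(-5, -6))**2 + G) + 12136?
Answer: 429162362/16857 ≈ 25459.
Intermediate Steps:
u(I, a) = 5
G = 153364985/16857 (G = 9098 + 1/(-16857) = 9098 - 1/16857 = 153364985/16857 ≈ 9098.0)
((-70 + u(-5, -6))**2 + G) + 12136 = ((-70 + 5)**2 + 153364985/16857) + 12136 = ((-65)**2 + 153364985/16857) + 12136 = (4225 + 153364985/16857) + 12136 = 224585810/16857 + 12136 = 429162362/16857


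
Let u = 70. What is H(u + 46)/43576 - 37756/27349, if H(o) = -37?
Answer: -1646267369/1191760024 ≈ -1.3814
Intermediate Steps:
H(u + 46)/43576 - 37756/27349 = -37/43576 - 37756/27349 = -1646267369/1191760024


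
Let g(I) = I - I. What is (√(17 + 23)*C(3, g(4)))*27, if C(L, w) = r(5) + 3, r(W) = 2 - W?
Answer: 0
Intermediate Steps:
g(I) = 0
C(L, w) = 0 (C(L, w) = (2 - 1*5) + 3 = (2 - 5) + 3 = -3 + 3 = 0)
(√(17 + 23)*C(3, g(4)))*27 = (√(17 + 23)*0)*27 = (√40*0)*27 = ((2*√10)*0)*27 = 0*27 = 0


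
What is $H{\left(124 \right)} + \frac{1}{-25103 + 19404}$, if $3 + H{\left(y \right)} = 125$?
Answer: $\frac{695277}{5699} \approx 122.0$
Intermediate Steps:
$H{\left(y \right)} = 122$ ($H{\left(y \right)} = -3 + 125 = 122$)
$H{\left(124 \right)} + \frac{1}{-25103 + 19404} = 122 + \frac{1}{-25103 + 19404} = 122 + \frac{1}{-5699} = 122 - \frac{1}{5699} = \frac{695277}{5699}$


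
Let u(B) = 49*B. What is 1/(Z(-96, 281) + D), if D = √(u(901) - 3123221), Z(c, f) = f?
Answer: 281/3158033 - 4*I*√192442/3158033 ≈ 8.8979e-5 - 0.00055564*I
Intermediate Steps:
D = 4*I*√192442 (D = √(49*901 - 3123221) = √(44149 - 3123221) = √(-3079072) = 4*I*√192442 ≈ 1754.7*I)
1/(Z(-96, 281) + D) = 1/(281 + 4*I*√192442)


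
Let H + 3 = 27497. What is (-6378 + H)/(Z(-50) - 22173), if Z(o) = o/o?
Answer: -5279/5543 ≈ -0.95237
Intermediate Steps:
H = 27494 (H = -3 + 27497 = 27494)
Z(o) = 1
(-6378 + H)/(Z(-50) - 22173) = (-6378 + 27494)/(1 - 22173) = 21116/(-22172) = 21116*(-1/22172) = -5279/5543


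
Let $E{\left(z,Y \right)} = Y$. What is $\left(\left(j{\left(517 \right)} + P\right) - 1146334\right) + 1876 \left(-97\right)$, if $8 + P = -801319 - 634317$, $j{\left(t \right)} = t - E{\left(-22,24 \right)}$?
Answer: $-2763457$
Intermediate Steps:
$j{\left(t \right)} = -24 + t$ ($j{\left(t \right)} = t - 24 = -24 + t$)
$P = -1435644$ ($P = -8 - 1435636 = -1435644$)
$\left(\left(j{\left(517 \right)} + P\right) - 1146334\right) + 1876 \left(-97\right) = \left(\left(\left(-24 + 517\right) - 1435644\right) - 1146334\right) + 1876 \left(-97\right) = \left(\left(493 - 1435644\right) - 1146334\right) - 181972 = \left(-1435151 - 1146334\right) - 181972 = -2581485 - 181972 = -2763457$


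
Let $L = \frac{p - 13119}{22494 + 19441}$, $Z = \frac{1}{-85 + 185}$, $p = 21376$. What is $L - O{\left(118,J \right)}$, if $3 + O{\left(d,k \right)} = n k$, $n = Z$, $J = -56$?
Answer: $\frac{787728}{209675} \approx 3.7569$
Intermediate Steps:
$Z = \frac{1}{100} \approx 0.01$
$n = \frac{1}{100} \approx 0.01$
$O{\left(d,k \right)} = -3 + \frac{k}{100}$
$L = \frac{8257}{41935}$ ($L = \frac{21376 - 13119}{22494 + 19441} = \frac{8257}{41935} \approx 0.1969$)
$L - O{\left(118,J \right)} = \frac{8257}{41935} - \left(-3 + \frac{1}{100} \left(-56\right)\right) = \frac{8257}{41935} - \left(-3 - \frac{14}{25}\right) = \frac{8257}{41935} - - \frac{89}{25} = \frac{8257}{41935} + \frac{89}{25} = \frac{787728}{209675}$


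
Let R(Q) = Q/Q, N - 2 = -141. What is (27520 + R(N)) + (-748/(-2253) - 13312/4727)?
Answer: 293070294911/10649931 ≈ 27519.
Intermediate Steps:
N = -139 (N = 2 - 141 = -139)
R(Q) = 1
(27520 + R(N)) + (-748/(-2253) - 13312/4727) = (27520 + 1) + (-748/(-2253) - 13312/4727) = 27521 + (-748*(-1/2253) - 13312*1/4727) = 27521 + (748/2253 - 13312/4727) = 27521 - 26456140/10649931 = 293070294911/10649931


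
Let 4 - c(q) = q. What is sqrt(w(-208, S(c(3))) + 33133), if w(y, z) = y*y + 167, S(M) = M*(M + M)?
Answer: 2*sqrt(19141) ≈ 276.70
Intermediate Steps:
c(q) = 4 - q
S(M) = 2*M**2 (S(M) = M*(2*M) = 2*M**2)
w(y, z) = 167 + y**2 (w(y, z) = y**2 + 167 = 167 + y**2)
sqrt(w(-208, S(c(3))) + 33133) = sqrt((167 + (-208)**2) + 33133) = sqrt((167 + 43264) + 33133) = sqrt(43431 + 33133) = sqrt(76564) = 2*sqrt(19141)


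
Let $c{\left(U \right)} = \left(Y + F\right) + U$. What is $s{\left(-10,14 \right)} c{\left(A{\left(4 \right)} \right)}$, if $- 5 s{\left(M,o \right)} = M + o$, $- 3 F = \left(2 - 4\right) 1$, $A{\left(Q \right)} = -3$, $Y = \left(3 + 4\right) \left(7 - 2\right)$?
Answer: $- \frac{392}{15} \approx -26.133$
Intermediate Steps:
$Y = 35$ ($Y = 7 \cdot 5 = 35$)
$F = \frac{2}{3}$ ($F = - \frac{\left(2 - 4\right) 1}{3} = - \frac{\left(-2\right) 1}{3} = \left(- \frac{1}{3}\right) \left(-2\right) = \frac{2}{3} \approx 0.66667$)
$s{\left(M,o \right)} = - \frac{M}{5} - \frac{o}{5}$ ($s{\left(M,o \right)} = - \frac{M + o}{5} = - \frac{M}{5} - \frac{o}{5}$)
$c{\left(U \right)} = \frac{107}{3} + U$ ($c{\left(U \right)} = \left(35 + \frac{2}{3}\right) + U = \frac{107}{3} + U$)
$s{\left(-10,14 \right)} c{\left(A{\left(4 \right)} \right)} = \left(\left(- \frac{1}{5}\right) \left(-10\right) - \frac{14}{5}\right) \left(\frac{107}{3} - 3\right) = \left(2 - \frac{14}{5}\right) \frac{98}{3} = \left(- \frac{4}{5}\right) \frac{98}{3} = - \frac{392}{15}$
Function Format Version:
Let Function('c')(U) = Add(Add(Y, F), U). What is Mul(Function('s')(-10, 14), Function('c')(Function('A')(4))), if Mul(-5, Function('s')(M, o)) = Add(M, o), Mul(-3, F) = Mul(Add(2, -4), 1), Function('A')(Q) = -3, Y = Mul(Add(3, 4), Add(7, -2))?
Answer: Rational(-392, 15) ≈ -26.133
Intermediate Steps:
Y = 35 (Y = Mul(7, 5) = 35)
F = Rational(2, 3) (F = Mul(Rational(-1, 3), Mul(Add(2, -4), 1)) = Mul(Rational(-1, 3), Mul(-2, 1)) = Mul(Rational(-1, 3), -2) = Rational(2, 3) ≈ 0.66667)
Function('s')(M, o) = Add(Mul(Rational(-1, 5), M), Mul(Rational(-1, 5), o)) (Function('s')(M, o) = Mul(Rational(-1, 5), Add(M, o)) = Add(Mul(Rational(-1, 5), M), Mul(Rational(-1, 5), o)))
Function('c')(U) = Add(Rational(107, 3), U) (Function('c')(U) = Add(Add(35, Rational(2, 3)), U) = Add(Rational(107, 3), U))
Mul(Function('s')(-10, 14), Function('c')(Function('A')(4))) = Mul(Add(Mul(Rational(-1, 5), -10), Mul(Rational(-1, 5), 14)), Add(Rational(107, 3), -3)) = Mul(Add(2, Rational(-14, 5)), Rational(98, 3)) = Mul(Rational(-4, 5), Rational(98, 3)) = Rational(-392, 15)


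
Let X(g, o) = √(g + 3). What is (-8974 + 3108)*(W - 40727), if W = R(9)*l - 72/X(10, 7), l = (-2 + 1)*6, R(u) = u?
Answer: 239221346 + 422352*√13/13 ≈ 2.3934e+8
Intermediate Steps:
X(g, o) = √(3 + g)
l = -6 (l = -1*6 = -6)
W = -54 - 72*√13/13 (W = 9*(-6) - 72/√(3 + 10) = -54 - 72*√13/13 ≈ -73.969)
(-8974 + 3108)*(W - 40727) = (-8974 + 3108)*((-54 - 72*√13/13) - 40727) = -5866*(-40781 - 72*√13/13) = 239221346 + 422352*√13/13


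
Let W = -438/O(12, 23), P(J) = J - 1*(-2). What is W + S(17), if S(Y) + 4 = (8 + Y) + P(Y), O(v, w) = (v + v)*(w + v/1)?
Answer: 5527/140 ≈ 39.479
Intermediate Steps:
P(J) = 2 + J (P(J) = J + 2 = 2 + J)
O(v, w) = 2*v*(v + w) (O(v, w) = (2*v)*(w + v*1) = (2*v)*(w + v) = (2*v)*(v + w) = 2*v*(v + w))
S(Y) = 6 + 2*Y (S(Y) = -4 + ((8 + Y) + (2 + Y)) = -4 + (10 + 2*Y) = 6 + 2*Y)
W = -73/140 (W = -438*1/(24*(12 + 23)) = -438/(2*12*35) = -438/840 = -438*1/840 = -73/140 ≈ -0.52143)
W + S(17) = -73/140 + (6 + 2*17) = -73/140 + (6 + 34) = -73/140 + 40 = 5527/140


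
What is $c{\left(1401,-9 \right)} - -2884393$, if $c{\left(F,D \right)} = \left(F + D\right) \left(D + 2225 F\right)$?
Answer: $4342049065$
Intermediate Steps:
$c{\left(F,D \right)} = \left(D + F\right) \left(D + 2225 F\right)$
$c{\left(1401,-9 \right)} - -2884393 = \left(\left(-9\right)^{2} + 2225 \cdot 1401^{2} + 2226 \left(-9\right) 1401\right) - -2884393 = \left(81 + 2225 \cdot 1962801 - 28067634\right) + 2884393 = \left(81 + 4367232225 - 28067634\right) + 2884393 = 4339164672 + 2884393 = 4342049065$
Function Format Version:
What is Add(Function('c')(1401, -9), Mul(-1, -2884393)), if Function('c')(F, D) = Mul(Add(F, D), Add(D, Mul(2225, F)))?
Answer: 4342049065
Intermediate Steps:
Function('c')(F, D) = Mul(Add(D, F), Add(D, Mul(2225, F)))
Add(Function('c')(1401, -9), Mul(-1, -2884393)) = Add(Add(Pow(-9, 2), Mul(2225, Pow(1401, 2)), Mul(2226, -9, 1401)), Mul(-1, -2884393)) = Add(Add(81, Mul(2225, 1962801), -28067634), 2884393) = Add(Add(81, 4367232225, -28067634), 2884393) = Add(4339164672, 2884393) = 4342049065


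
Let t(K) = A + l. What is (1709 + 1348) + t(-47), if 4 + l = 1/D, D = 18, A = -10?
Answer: 54775/18 ≈ 3043.1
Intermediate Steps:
l = -71/18 (l = -4 + 1/18 = -71/18 ≈ -3.9444)
t(K) = -251/18 (t(K) = -10 - 71/18 = -251/18)
(1709 + 1348) + t(-47) = (1709 + 1348) - 251/18 = 3057 - 251/18 = 54775/18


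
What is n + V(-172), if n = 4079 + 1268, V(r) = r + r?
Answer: 5003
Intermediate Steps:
V(r) = 2*r
n = 5347
n + V(-172) = 5347 + 2*(-172) = 5347 - 344 = 5003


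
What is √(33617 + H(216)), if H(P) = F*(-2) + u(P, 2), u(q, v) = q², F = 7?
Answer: √80259 ≈ 283.30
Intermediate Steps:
H(P) = -14 + P² (H(P) = 7*(-2) + P² = -14 + P²)
√(33617 + H(216)) = √(33617 + (-14 + 216²)) = √(33617 + (-14 + 46656)) = √(33617 + 46642) = √80259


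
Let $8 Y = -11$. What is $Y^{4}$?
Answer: $\frac{14641}{4096} \approx 3.5745$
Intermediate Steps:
$Y = - \frac{11}{8}$ ($Y = \frac{1}{8} \left(-11\right) = - \frac{11}{8} \approx -1.375$)
$Y^{4} = \left(- \frac{11}{8}\right)^{4} = \frac{14641}{4096}$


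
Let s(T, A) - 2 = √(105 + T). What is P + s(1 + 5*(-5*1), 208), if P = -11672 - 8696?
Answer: -20357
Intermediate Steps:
s(T, A) = 2 + √(105 + T)
P = -20368
P + s(1 + 5*(-5*1), 208) = -20368 + (2 + √(105 + (1 + 5*(-5*1)))) = -20368 + (2 + √(105 + (1 + 5*(-5)))) = -20368 + (2 + √(105 + (1 - 25))) = -20368 + (2 + √(105 - 24)) = -20368 + (2 + √81) = -20368 + (2 + 9) = -20368 + 11 = -20357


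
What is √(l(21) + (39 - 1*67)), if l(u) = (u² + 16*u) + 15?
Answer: 2*√191 ≈ 27.641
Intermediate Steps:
l(u) = 15 + u² + 16*u
√(l(21) + (39 - 1*67)) = √((15 + 21² + 16*21) + (39 - 1*67)) = √((15 + 441 + 336) + (39 - 67)) = √(792 - 28) = √764 = 2*√191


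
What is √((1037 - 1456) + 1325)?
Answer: √906 ≈ 30.100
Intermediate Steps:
√((1037 - 1456) + 1325) = √(-419 + 1325) = √906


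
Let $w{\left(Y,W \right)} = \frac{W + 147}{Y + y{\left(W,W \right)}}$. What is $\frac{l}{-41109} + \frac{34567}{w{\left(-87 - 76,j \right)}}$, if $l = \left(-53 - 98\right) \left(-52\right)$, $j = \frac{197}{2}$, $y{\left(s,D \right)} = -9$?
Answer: $- \frac{488832947564}{20184519} \approx -24218.0$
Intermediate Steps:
$j = \frac{197}{2}$ ($j = 197 \cdot \frac{1}{2} = \frac{197}{2} \approx 98.5$)
$w{\left(Y,W \right)} = \frac{147 + W}{-9 + Y}$ ($w{\left(Y,W \right)} = \frac{W + 147}{Y - 9} = \frac{147 + W}{-9 + Y}$)
$l = 7852$ ($l = \left(-151\right) \left(-52\right) = 7852$)
$\frac{l}{-41109} + \frac{34567}{w{\left(-87 - 76,j \right)}} = \frac{7852}{-41109} + \frac{34567}{\frac{1}{-9 - 163} \left(147 + \frac{197}{2}\right)} = 7852 \left(- \frac{1}{41109}\right) + \frac{34567}{\frac{1}{-9 - 163} \cdot \frac{491}{2}} = - \frac{7852}{41109} + \frac{34567}{\frac{1}{-172} \cdot \frac{491}{2}} = - \frac{7852}{41109} + \frac{34567}{\left(- \frac{1}{172}\right) \frac{491}{2}} = - \frac{7852}{41109} + \frac{34567}{- \frac{491}{344}} = - \frac{7852}{41109} + 34567 \left(- \frac{344}{491}\right) = - \frac{7852}{41109} - \frac{11891048}{491} = - \frac{488832947564}{20184519}$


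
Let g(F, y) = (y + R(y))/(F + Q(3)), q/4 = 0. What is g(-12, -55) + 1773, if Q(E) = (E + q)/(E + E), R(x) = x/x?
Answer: 40887/23 ≈ 1777.7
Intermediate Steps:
q = 0 (q = 4*0 = 0)
R(x) = 1
Q(E) = ½ (Q(E) = (E + 0)/(E + E) = E/((2*E)) = E*(1/(2*E)) = ½)
g(F, y) = (1 + y)/(½ + F) (g(F, y) = (y + 1)/(F + ½) = (1 + y)/(½ + F))
g(-12, -55) + 1773 = 2*(1 - 55)/(1 + 2*(-12)) + 1773 = 2*(-54)/(1 - 24) + 1773 = 2*(-54)/(-23) + 1773 = 2*(-1/23)*(-54) + 1773 = 108/23 + 1773 = 40887/23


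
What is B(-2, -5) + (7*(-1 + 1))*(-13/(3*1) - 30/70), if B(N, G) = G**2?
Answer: 25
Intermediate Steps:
B(-2, -5) + (7*(-1 + 1))*(-13/(3*1) - 30/70) = (-5)**2 + (7*(-1 + 1))*(-13/(3*1) - 30/70) = 25 + (7*0)*(-13/3 - 30*1/70) = 25 + 0*(-13*1/3 - 3/7) = 25 + 0*(-13/3 - 3/7) = 25 + 0*(-100/21) = 25 + 0 = 25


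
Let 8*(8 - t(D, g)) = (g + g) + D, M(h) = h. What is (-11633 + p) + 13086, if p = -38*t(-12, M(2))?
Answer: 1111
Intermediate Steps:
t(D, g) = 8 - g/4 - D/8 (t(D, g) = 8 - ((g + g) + D)/8 = 8 - (2*g + D)/8 = 8 - (D + 2*g)/8 = 8 + (-g/4 - D/8) = 8 - g/4 - D/8)
p = -342 (p = -38*(8 - ¼*2 - ⅛*(-12)) = -38*(8 - ½ + 3/2) = -38*9 = -342)
(-11633 + p) + 13086 = (-11633 - 342) + 13086 = -11975 + 13086 = 1111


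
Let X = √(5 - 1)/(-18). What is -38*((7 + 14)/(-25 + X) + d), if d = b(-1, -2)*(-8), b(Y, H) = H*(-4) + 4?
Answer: 415815/113 ≈ 3679.8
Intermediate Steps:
X = -⅑ (X = √4*(-1/18) = 2*(-1/18) = -⅑ ≈ -0.11111)
b(Y, H) = 4 - 4*H (b(Y, H) = -4*H + 4 = 4 - 4*H)
d = -96 (d = (4 - 4*(-2))*(-8) = (4 + 8)*(-8) = 12*(-8) = -96)
-38*((7 + 14)/(-25 + X) + d) = -38*((7 + 14)/(-25 - ⅑) - 96) = -38*(21/(-226/9) - 96) = -38*(21*(-9/226) - 96) = -38*(-189/226 - 96) = -38*(-21885/226) = 415815/113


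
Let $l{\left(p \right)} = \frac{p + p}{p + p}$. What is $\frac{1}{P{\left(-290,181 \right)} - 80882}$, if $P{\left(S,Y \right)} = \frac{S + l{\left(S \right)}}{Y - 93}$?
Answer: $- \frac{88}{7117905} \approx -1.2363 \cdot 10^{-5}$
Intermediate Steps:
$l{\left(p \right)} = 1$ ($l{\left(p \right)} = \frac{2 p}{2 p} = 2 p \frac{1}{2 p} = 1$)
$P{\left(S,Y \right)} = \frac{1 + S}{-93 + Y}$ ($P{\left(S,Y \right)} = \frac{S + 1}{Y - 93} = \frac{1 + S}{-93 + Y}$)
$\frac{1}{P{\left(-290,181 \right)} - 80882} = \frac{1}{\frac{1 - 290}{-93 + 181} - 80882} = \frac{1}{\frac{1}{88} \left(-289\right) - 80882} = \frac{1}{- \frac{289}{88} - 80882} = \frac{1}{- \frac{7117905}{88}} = - \frac{88}{7117905}$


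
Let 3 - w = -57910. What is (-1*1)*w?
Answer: -57913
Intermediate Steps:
w = 57913 (w = 3 - 1*(-57910) = 3 + 57910 = 57913)
(-1*1)*w = -1*1*57913 = -1*57913 = -57913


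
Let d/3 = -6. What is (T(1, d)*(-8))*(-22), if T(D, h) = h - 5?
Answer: -4048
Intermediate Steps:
d = -18 (d = 3*(-6) = -18)
T(D, h) = -5 + h
(T(1, d)*(-8))*(-22) = ((-5 - 18)*(-8))*(-22) = -23*(-8)*(-22) = 184*(-22) = -4048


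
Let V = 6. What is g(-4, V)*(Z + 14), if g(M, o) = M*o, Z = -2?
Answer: -288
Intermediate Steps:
g(-4, V)*(Z + 14) = (-4*6)*(-2 + 14) = -24*12 = -288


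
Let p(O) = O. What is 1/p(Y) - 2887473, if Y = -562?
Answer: -1622759827/562 ≈ -2.8875e+6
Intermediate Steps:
1/p(Y) - 2887473 = 1/(-562) - 2887473 = -1/562 - 2887473 = -1622759827/562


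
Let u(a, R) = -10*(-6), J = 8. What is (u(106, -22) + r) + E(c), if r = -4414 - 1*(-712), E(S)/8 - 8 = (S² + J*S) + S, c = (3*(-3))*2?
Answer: -2282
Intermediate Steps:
u(a, R) = 60
c = -18 (c = -9*2 = -18)
E(S) = 64 + 8*S² + 72*S (E(S) = 64 + 8*((S² + 8*S) + S) = 64 + 8*(S² + 9*S) = 64 + (8*S² + 72*S) = 64 + 8*S² + 72*S)
r = -3702 (r = -4414 + 712 = -3702)
(u(106, -22) + r) + E(c) = (60 - 3702) + (64 + 8*(-18)² + 72*(-18)) = -3642 + (64 + 8*324 - 1296) = -3642 + (64 + 2592 - 1296) = -3642 + 1360 = -2282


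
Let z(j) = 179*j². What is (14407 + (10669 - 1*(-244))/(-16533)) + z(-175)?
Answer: 90870019393/16533 ≈ 5.4963e+6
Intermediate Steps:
(14407 + (10669 - 1*(-244))/(-16533)) + z(-175) = (14407 + (10669 - 1*(-244))/(-16533)) + 179*(-175)² = (14407 + (10669 + 244)*(-1/16533)) + 179*30625 = (14407 + 10913*(-1/16533)) + 5481875 = (14407 - 10913/16533) + 5481875 = 238180018/16533 + 5481875 = 90870019393/16533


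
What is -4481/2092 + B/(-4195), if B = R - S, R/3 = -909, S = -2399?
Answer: -18111619/8775940 ≈ -2.0638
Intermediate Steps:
R = -2727 (R = 3*(-909) = -2727)
B = -328 (B = -2727 - 1*(-2399) = -2727 + 2399 = -328)
-4481/2092 + B/(-4195) = -4481/2092 - 328/(-4195) = -4481*1/2092 - 328*(-1/4195) = -4481/2092 + 328/4195 = -18111619/8775940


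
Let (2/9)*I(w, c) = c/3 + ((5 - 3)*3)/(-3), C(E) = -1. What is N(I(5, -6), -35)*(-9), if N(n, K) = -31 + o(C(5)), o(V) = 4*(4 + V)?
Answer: 171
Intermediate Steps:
I(w, c) = -9 + 3*c/2 (I(w, c) = 9*(c/3 + ((5 - 3)*3)/(-3))/2 = 9*(c*(⅓) + (2*3)*(-⅓))/2 = 9*(c/3 + 6*(-⅓))/2 = 9*(c/3 - 2)/2 = 9*(-2 + c/3)/2 = -9 + 3*c/2)
o(V) = 16 + 4*V
N(n, K) = -19 (N(n, K) = -31 + (16 + 4*(-1)) = -31 + (16 - 4) = -31 + 12 = -19)
N(I(5, -6), -35)*(-9) = -19*(-9) = 171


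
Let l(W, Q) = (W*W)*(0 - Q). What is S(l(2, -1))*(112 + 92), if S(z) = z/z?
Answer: 204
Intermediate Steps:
l(W, Q) = -Q*W² (l(W, Q) = W²*(-Q) = -Q*W²)
S(z) = 1
S(l(2, -1))*(112 + 92) = 1*(112 + 92) = 1*204 = 204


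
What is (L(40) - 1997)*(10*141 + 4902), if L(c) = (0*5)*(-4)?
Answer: -12605064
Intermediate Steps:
L(c) = 0 (L(c) = 0*(-4) = 0)
(L(40) - 1997)*(10*141 + 4902) = (0 - 1997)*(10*141 + 4902) = -1997*(1410 + 4902) = -1997*6312 = -12605064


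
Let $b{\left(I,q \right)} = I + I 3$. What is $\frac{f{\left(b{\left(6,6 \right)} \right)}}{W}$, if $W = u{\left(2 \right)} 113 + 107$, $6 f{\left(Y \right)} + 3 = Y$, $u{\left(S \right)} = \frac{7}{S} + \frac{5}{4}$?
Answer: $\frac{14}{2575} \approx 0.0054369$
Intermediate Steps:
$u{\left(S \right)} = \frac{5}{4} + \frac{7}{S}$ ($u{\left(S \right)} = \frac{7}{S} + 5 \cdot \frac{1}{4} = \frac{7}{S} + \frac{5}{4} = \frac{5}{4} + \frac{7}{S}$)
$b{\left(I,q \right)} = 4 I$ ($b{\left(I,q \right)} = I + 3 I = 4 I$)
$f{\left(Y \right)} = - \frac{1}{2} + \frac{Y}{6}$
$W = \frac{2575}{4}$ ($W = \left(\frac{5}{4} + \frac{7}{2}\right) 113 + 107 = \frac{19}{4} \cdot 113 + 107 = \frac{2147}{4} + 107 = \frac{2575}{4} \approx 643.75$)
$\frac{f{\left(b{\left(6,6 \right)} \right)}}{W} = \frac{- \frac{1}{2} + \frac{4 \cdot 6}{6}}{\frac{2575}{4}} = \left(- \frac{1}{2} + \frac{1}{6} \cdot 24\right) \frac{4}{2575} = \left(- \frac{1}{2} + 4\right) \frac{4}{2575} = \frac{7}{2} \cdot \frac{4}{2575} = \frac{14}{2575}$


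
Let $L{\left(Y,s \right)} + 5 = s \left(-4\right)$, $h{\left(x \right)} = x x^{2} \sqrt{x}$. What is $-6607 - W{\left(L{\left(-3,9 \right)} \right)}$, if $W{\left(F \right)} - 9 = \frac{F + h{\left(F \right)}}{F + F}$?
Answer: $- \frac{13233}{2} - \frac{1681 i \sqrt{41}}{2} \approx -6616.5 - 5381.8 i$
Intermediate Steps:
$h{\left(x \right)} = x^{\frac{7}{2}}$ ($h{\left(x \right)} = x^{3} \sqrt{x} = x^{\frac{7}{2}}$)
$L{\left(Y,s \right)} = -5 - 4 s$ ($L{\left(Y,s \right)} = -5 + s \left(-4\right) = -5 - 4 s$)
$W{\left(F \right)} = 9 + \frac{F + F^{\frac{7}{2}}}{2 F}$ ($W{\left(F \right)} = 9 + \frac{F + F^{\frac{7}{2}}}{F + F} = 9 + \frac{F + F^{\frac{7}{2}}}{2 F}$)
$-6607 - W{\left(L{\left(-3,9 \right)} \right)} = -6607 - \left(\frac{19}{2} + \frac{\left(-5 - 36\right)^{\frac{5}{2}}}{2}\right) = -6607 - \left(\frac{19}{2} + \frac{\left(-41\right)^{\frac{5}{2}}}{2}\right) = -6607 - \left(\frac{19}{2} + \frac{1681 i \sqrt{41}}{2}\right) = - \frac{13233}{2} - \frac{1681 i \sqrt{41}}{2}$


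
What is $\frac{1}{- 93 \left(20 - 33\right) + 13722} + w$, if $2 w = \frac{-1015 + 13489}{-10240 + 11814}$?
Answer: $\frac{93126221}{23501394} \approx 3.9626$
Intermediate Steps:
$w = \frac{6237}{1574}$ ($w = \frac{\left(-1015 + 13489\right) \frac{1}{-10240 + 11814}}{2} = \frac{12474 \cdot \frac{1}{1574}}{2} = \frac{1}{2} \cdot \frac{6237}{787} = \frac{6237}{1574} \approx 3.9625$)
$\frac{1}{- 93 \left(20 - 33\right) + 13722} + w = \frac{1}{- 93 \left(20 - 33\right) + 13722} + \frac{6237}{1574} = \frac{1}{\left(-93\right) \left(-13\right) + 13722} + \frac{6237}{1574} = \frac{1}{1209 + 13722} + \frac{6237}{1574} = \frac{1}{14931} + \frac{6237}{1574} = \frac{93126221}{23501394}$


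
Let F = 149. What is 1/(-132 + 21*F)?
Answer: 1/2997 ≈ 0.00033367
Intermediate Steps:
1/(-132 + 21*F) = 1/(-132 + 21*149) = 1/(-132 + 3129) = 1/2997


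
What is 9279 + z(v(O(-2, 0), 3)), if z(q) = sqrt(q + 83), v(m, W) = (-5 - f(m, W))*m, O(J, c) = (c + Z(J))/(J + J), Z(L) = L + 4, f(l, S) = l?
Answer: 9279 + sqrt(341)/2 ≈ 9288.2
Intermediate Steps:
Z(L) = 4 + L
O(J, c) = (4 + J + c)/(2*J) (O(J, c) = (c + (4 + J))/(J + J) = (4 + J + c)/((2*J)) = (4 + J + c)*(1/(2*J)) = (4 + J + c)/(2*J))
v(m, W) = m*(-5 - m) (v(m, W) = (-5 - m)*m = m*(-5 - m))
z(q) = sqrt(83 + q)
9279 + z(v(O(-2, 0), 3)) = 9279 + sqrt(83 - (1/2)*(4 - 2 + 0)/(-2)*(5 + (1/2)*(4 - 2 + 0)/(-2))) = 9279 + sqrt(83 - (1/2)*(-1/2)*2*(5 + (1/2)*(-1/2)*2)) = 9279 + sqrt(83 - 1*(-1/2)*(5 - 1/2)) = 9279 + sqrt(83 - 1*(-1/2)*9/2) = 9279 + sqrt(83 + 9/4) = 9279 + sqrt(341/4) = 9279 + sqrt(341)/2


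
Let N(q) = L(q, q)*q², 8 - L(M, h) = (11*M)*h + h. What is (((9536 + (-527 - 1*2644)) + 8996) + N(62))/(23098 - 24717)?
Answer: 162731911/1619 ≈ 1.0051e+5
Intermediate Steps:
L(M, h) = 8 - h - 11*M*h (L(M, h) = 8 - ((11*M)*h + h) = 8 - (11*M*h + h) = 8 - (h + 11*M*h) = 8 + (-h - 11*M*h) = 8 - h - 11*M*h)
N(q) = q²*(8 - q - 11*q²) (N(q) = (8 - q - 11*q*q)*q² = (8 - q - 11*q²)*q² = q²*(8 - q - 11*q²))
(((9536 + (-527 - 1*2644)) + 8996) + N(62))/(23098 - 24717) = (((9536 + (-527 - 1*2644)) + 8996) + 62²*(8 - 1*62 - 11*62²))/(23098 - 24717) = (((9536 + (-527 - 2644)) + 8996) + 3844*(8 - 62 - 11*3844))/(-1619) = (((9536 - 3171) + 8996) + 3844*(8 - 62 - 42284))*(-1/1619) = ((6365 + 8996) + 3844*(-42338))*(-1/1619) = (15361 - 162747272)*(-1/1619) = -162731911*(-1/1619) = 162731911/1619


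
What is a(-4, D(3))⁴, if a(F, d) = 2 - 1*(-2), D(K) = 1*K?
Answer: 256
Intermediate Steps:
D(K) = K
a(F, d) = 4 (a(F, d) = 2 + 2 = 4)
a(-4, D(3))⁴ = 4⁴ = 256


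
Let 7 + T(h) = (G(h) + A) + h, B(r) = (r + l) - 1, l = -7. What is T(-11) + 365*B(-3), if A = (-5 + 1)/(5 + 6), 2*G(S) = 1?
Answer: -88723/22 ≈ -4032.9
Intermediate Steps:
G(S) = ½ (G(S) = (½)*1 = ½)
A = -4/11 ≈ -0.36364
B(r) = -8 + r (B(r) = (r - 7) - 1 = (-7 + r) - 1 = -8 + r)
T(h) = -151/22 + h (T(h) = -7 + ((½ - 4/11) + h) = -7 + (3/22 + h) = -151/22 + h)
T(-11) + 365*B(-3) = (-151/22 - 11) + 365*(-8 - 3) = -393/22 + 365*(-11) = -393/22 - 4015 = -88723/22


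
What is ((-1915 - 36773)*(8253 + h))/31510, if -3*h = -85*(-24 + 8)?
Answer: -150876752/15755 ≈ -9576.4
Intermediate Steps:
h = -1360/3 (h = -(-85)*(-24 + 8)/3 = -(-85)*(-16)/3 = -1/3*1360 = -1360/3 ≈ -453.33)
((-1915 - 36773)*(8253 + h))/31510 = ((-1915 - 36773)*(8253 - 1360/3))/31510 = -38688*23399/3*(1/31510) = -301753504*1/31510 = -150876752/15755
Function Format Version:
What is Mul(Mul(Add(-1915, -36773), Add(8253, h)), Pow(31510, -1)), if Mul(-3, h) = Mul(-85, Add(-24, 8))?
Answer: Rational(-150876752, 15755) ≈ -9576.4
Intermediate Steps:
h = Rational(-1360, 3) (h = Mul(Rational(-1, 3), Mul(-85, Add(-24, 8))) = Mul(Rational(-1, 3), Mul(-85, -16)) = Mul(Rational(-1, 3), 1360) = Rational(-1360, 3) ≈ -453.33)
Mul(Mul(Add(-1915, -36773), Add(8253, h)), Pow(31510, -1)) = Mul(Mul(Add(-1915, -36773), Add(8253, Rational(-1360, 3))), Pow(31510, -1)) = Mul(Mul(-38688, Rational(23399, 3)), Rational(1, 31510)) = Mul(-301753504, Rational(1, 31510)) = Rational(-150876752, 15755)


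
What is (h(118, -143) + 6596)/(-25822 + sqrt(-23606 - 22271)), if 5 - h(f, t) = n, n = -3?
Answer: -170528488/666821561 - 6604*I*sqrt(45877)/666821561 ≈ -0.25573 - 0.0021213*I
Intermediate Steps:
h(f, t) = 8 (h(f, t) = 5 - 1*(-3) = 5 + 3 = 8)
(h(118, -143) + 6596)/(-25822 + sqrt(-23606 - 22271)) = (8 + 6596)/(-25822 + sqrt(-23606 - 22271)) = 6604/(-25822 + sqrt(-45877)) = 6604/(-25822 + I*sqrt(45877))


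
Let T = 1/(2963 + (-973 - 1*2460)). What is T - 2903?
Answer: -1364411/470 ≈ -2903.0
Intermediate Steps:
T = -1/470 (T = 1/(2963 + (-973 - 2460)) = 1/(2963 - 3433) = 1/(-470) = -1/470 ≈ -0.0021277)
T - 2903 = -1/470 - 2903 = -1364411/470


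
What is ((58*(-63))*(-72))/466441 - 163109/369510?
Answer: 21132921811/172354613910 ≈ 0.12261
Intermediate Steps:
((58*(-63))*(-72))/466441 - 163109/369510 = -3654*(-72)*(1/466441) - 163109*1/369510 = 263088*(1/466441) - 163109/369510 = 263088/466441 - 163109/369510 = 21132921811/172354613910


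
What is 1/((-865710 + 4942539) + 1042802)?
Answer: 1/5119631 ≈ 1.9533e-7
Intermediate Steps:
1/((-865710 + 4942539) + 1042802) = 1/(4076829 + 1042802) = 1/5119631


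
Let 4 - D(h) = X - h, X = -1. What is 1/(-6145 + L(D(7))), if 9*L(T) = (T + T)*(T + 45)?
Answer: -1/5993 ≈ -0.00016686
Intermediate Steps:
D(h) = 5 + h (D(h) = 4 - (-1 - h) = 4 + (1 + h) = 5 + h)
L(T) = 2*T*(45 + T)/9 (L(T) = ((T + T)*(T + 45))/9 = ((2*T)*(45 + T))/9 = (2*T*(45 + T))/9 = 2*T*(45 + T)/9)
1/(-6145 + L(D(7))) = 1/(-6145 + 2*(5 + 7)*(45 + (5 + 7))/9) = 1/(-6145 + (2/9)*12*(45 + 12)) = 1/(-6145 + (2/9)*12*57) = 1/(-6145 + 152) = 1/(-5993) = -1/5993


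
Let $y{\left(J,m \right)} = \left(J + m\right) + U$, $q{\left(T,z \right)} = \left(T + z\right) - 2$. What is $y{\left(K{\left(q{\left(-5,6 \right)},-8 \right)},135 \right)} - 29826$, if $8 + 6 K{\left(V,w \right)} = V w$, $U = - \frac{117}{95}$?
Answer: $- \frac{2820762}{95} \approx -29692.0$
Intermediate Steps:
$q{\left(T,z \right)} = -2 + T + z$
$U = - \frac{117}{95}$ ($U = \left(-117\right) \frac{1}{95} = - \frac{117}{95} \approx -1.2316$)
$K{\left(V,w \right)} = - \frac{4}{3} + \frac{V w}{6}$
$y{\left(J,m \right)} = - \frac{117}{95} + J + m$ ($y{\left(J,m \right)} = \left(J + m\right) - \frac{117}{95} = - \frac{117}{95} + J + m$)
$y{\left(K{\left(q{\left(-5,6 \right)},-8 \right)},135 \right)} - 29826 = \left(- \frac{117}{95} - \left(\frac{4}{3} - \frac{1}{6} \left(-2 - 5 + 6\right) \left(-8\right)\right) + 135\right) - 29826 = \left(- \frac{117}{95} - \left(\frac{4}{3} + \frac{1}{6} \left(-8\right)\right) + 135\right) - 29826 = \left(- \frac{117}{95} + \left(- \frac{4}{3} + \frac{4}{3}\right) + 135\right) - 29826 = \left(- \frac{117}{95} + 0 + 135\right) - 29826 = \frac{12708}{95} - 29826 = - \frac{2820762}{95}$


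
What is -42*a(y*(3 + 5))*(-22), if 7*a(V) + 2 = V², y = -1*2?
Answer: 33528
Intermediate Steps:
y = -2
a(V) = -2/7 + V²/7
-42*a(y*(3 + 5))*(-22) = -42*(-2/7 + (-2*(3 + 5))²/7)*(-22) = -42*(-2/7 + (-2*8)²/7)*(-22) = -42*(-2/7 + (⅐)*(-16)²)*(-22) = -42*(-2/7 + (⅐)*256)*(-22) = -42*(-2/7 + 256/7)*(-22) = -42*254/7*(-22) = -1524*(-22) = 33528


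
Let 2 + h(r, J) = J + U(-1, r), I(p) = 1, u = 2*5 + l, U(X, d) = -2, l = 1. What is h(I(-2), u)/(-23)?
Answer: -7/23 ≈ -0.30435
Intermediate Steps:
u = 11 (u = 2*5 + 1 = 10 + 1 = 11)
h(r, J) = -4 + J (h(r, J) = -2 + (J - 2) = -2 + (-2 + J) = -4 + J)
h(I(-2), u)/(-23) = (-4 + 11)/(-23) = 7*(-1/23) = -7/23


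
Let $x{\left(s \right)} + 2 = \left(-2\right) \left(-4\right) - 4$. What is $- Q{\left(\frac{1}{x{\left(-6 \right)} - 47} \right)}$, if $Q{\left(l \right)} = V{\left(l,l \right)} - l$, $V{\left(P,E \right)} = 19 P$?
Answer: $\frac{2}{5} \approx 0.4$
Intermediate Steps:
$x{\left(s \right)} = 2$ ($x{\left(s \right)} = -2 - -4 = -2 + \left(8 - 4\right) = -2 + 4 = 2$)
$Q{\left(l \right)} = 18 l$ ($Q{\left(l \right)} = 19 l - l = 18 l$)
$- Q{\left(\frac{1}{x{\left(-6 \right)} - 47} \right)} = - \frac{18}{2 - 47} = - \frac{18}{-45} = - \frac{18 \left(-1\right)}{45} = \left(-1\right) \left(- \frac{2}{5}\right) = \frac{2}{5}$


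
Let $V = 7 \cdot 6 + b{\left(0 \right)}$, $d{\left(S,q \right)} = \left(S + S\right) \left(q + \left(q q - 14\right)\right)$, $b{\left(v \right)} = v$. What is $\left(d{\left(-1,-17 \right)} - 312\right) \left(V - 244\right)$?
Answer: $167256$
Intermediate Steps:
$d{\left(S,q \right)} = 2 S \left(-14 + q + q^{2}\right)$ ($d{\left(S,q \right)} = 2 S \left(q + \left(q^{2} - 14\right)\right) = 2 S \left(q + \left(-14 + q^{2}\right)\right) = 2 S \left(-14 + q + q^{2}\right)$)
$V = 42$ ($V = 7 \cdot 6 + 0 = 42 + 0 = 42$)
$\left(d{\left(-1,-17 \right)} - 312\right) \left(V - 244\right) = \left(2 \left(-1\right) \left(-14 - 17 + \left(-17\right)^{2}\right) - 312\right) \left(42 - 244\right) = \left(2 \left(-1\right) \left(-14 - 17 + 289\right) - 312\right) \left(-202\right) = \left(2 \left(-1\right) 258 - 312\right) \left(-202\right) = \left(-516 - 312\right) \left(-202\right) = \left(-828\right) \left(-202\right) = 167256$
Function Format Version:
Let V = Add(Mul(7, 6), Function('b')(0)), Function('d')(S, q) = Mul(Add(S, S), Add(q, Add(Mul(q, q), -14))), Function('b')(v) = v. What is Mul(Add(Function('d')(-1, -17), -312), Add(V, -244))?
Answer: 167256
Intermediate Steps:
Function('d')(S, q) = Mul(2, S, Add(-14, q, Pow(q, 2))) (Function('d')(S, q) = Mul(Mul(2, S), Add(q, Add(Pow(q, 2), -14))) = Mul(Mul(2, S), Add(q, Add(-14, Pow(q, 2)))) = Mul(Mul(2, S), Add(-14, q, Pow(q, 2))) = Mul(2, S, Add(-14, q, Pow(q, 2))))
V = 42 (V = Add(Mul(7, 6), 0) = Add(42, 0) = 42)
Mul(Add(Function('d')(-1, -17), -312), Add(V, -244)) = Mul(Add(Mul(2, -1, Add(-14, -17, Pow(-17, 2))), -312), Add(42, -244)) = Mul(Add(Mul(2, -1, Add(-14, -17, 289)), -312), -202) = Mul(Add(Mul(2, -1, 258), -312), -202) = Mul(Add(-516, -312), -202) = Mul(-828, -202) = 167256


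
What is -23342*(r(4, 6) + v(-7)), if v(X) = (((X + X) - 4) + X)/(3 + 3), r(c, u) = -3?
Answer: 501853/3 ≈ 1.6728e+5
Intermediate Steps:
v(X) = -2/3 + X/2 (v(X) = ((2*X - 4) + X)/6 = ((-4 + 2*X) + X)*(1/6) = (-4 + 3*X)*(1/6) = -2/3 + X/2)
-23342*(r(4, 6) + v(-7)) = -23342*(-3 + (-2/3 + (1/2)*(-7))) = -23342*(-3 + (-2/3 - 7/2)) = -23342*(-3 - 25/6) = -23342*(-43/6) = 501853/3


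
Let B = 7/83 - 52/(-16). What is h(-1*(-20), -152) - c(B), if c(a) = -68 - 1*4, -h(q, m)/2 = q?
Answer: 32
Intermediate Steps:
h(q, m) = -2*q
B = 1107/332 (B = 7*(1/83) - 52*(-1/16) = 7/83 + 13/4 = 1107/332 ≈ 3.3343)
c(a) = -72 (c(a) = -68 - 4 = -72)
h(-1*(-20), -152) - c(B) = -(-2)*(-20) - 1*(-72) = -2*20 + 72 = -40 + 72 = 32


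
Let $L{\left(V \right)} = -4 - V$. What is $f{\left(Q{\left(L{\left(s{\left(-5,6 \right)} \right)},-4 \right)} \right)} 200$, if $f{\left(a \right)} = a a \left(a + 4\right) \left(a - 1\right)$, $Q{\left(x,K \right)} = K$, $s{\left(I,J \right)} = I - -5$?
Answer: $0$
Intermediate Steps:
$s{\left(I,J \right)} = 5 + I$ ($s{\left(I,J \right)} = I + 5 = 5 + I$)
$f{\left(a \right)} = a^{2} \left(-1 + a\right) \left(4 + a\right)$ ($f{\left(a \right)} = a^{2} \left(4 + a\right) \left(-1 + a\right) = a^{2} \left(-1 + a\right) \left(4 + a\right)$)
$f{\left(Q{\left(L{\left(s{\left(-5,6 \right)} \right)},-4 \right)} \right)} 200 = \left(-4\right)^{2} \left(-4 + \left(-4\right)^{2} + 3 \left(-4\right)\right) 200 = 16 \left(-4 + 16 - 12\right) 200 = 16 \cdot 0 \cdot 200 = 0 \cdot 200 = 0$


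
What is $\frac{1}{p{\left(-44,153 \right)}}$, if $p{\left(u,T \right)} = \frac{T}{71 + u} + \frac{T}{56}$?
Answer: $\frac{168}{1411} \approx 0.11906$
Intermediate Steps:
$p{\left(u,T \right)} = \frac{T}{56} + \frac{T}{71 + u}$ ($p{\left(u,T \right)} = \frac{T}{71 + u} + T \frac{1}{56} = \frac{T}{71 + u} + \frac{T}{56} = \frac{T}{56} + \frac{T}{71 + u}$)
$\frac{1}{p{\left(-44,153 \right)}} = \frac{1}{\frac{1}{56} \cdot 153 \frac{1}{71 - 44} \left(127 - 44\right)} = \frac{1}{\frac{1}{56} \cdot 153 \cdot \frac{1}{27} \cdot 83} = \frac{1}{\frac{1411}{168}} = \frac{168}{1411}$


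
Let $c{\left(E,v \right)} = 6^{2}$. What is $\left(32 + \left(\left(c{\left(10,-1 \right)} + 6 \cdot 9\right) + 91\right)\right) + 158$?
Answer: $371$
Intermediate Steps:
$c{\left(E,v \right)} = 36$
$\left(32 + \left(\left(c{\left(10,-1 \right)} + 6 \cdot 9\right) + 91\right)\right) + 158 = \left(32 + \left(\left(36 + 6 \cdot 9\right) + 91\right)\right) + 158 = \left(32 + \left(\left(36 + 54\right) + 91\right)\right) + 158 = \left(32 + \left(90 + 91\right)\right) + 158 = \left(32 + 181\right) + 158 = 213 + 158 = 371$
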